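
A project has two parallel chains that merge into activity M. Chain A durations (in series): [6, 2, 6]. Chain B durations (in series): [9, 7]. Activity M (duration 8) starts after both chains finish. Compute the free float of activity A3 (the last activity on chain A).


ES(A3) = sum of predecessors on chain A = 8
EF(A3) = ES + duration = 8 + 6 = 14
Successor of A3 is M. ES(M) = max(sum(A), sum(B)) = max(14, 16) = 16
Free float = ES(successor) - EF(current) = 16 - 14 = 2

2


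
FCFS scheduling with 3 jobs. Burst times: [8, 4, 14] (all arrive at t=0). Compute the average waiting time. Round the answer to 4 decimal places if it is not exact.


FCFS order (as given): [8, 4, 14]
Waiting times:
  Job 1: wait = 0
  Job 2: wait = 8
  Job 3: wait = 12
Sum of waiting times = 20
Average waiting time = 20/3 = 6.6667

6.6667


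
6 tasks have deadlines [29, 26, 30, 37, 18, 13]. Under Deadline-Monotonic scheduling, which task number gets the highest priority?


Sort tasks by relative deadline (ascending):
  Task 6: deadline = 13
  Task 5: deadline = 18
  Task 2: deadline = 26
  Task 1: deadline = 29
  Task 3: deadline = 30
  Task 4: deadline = 37
Priority order (highest first): [6, 5, 2, 1, 3, 4]
Highest priority task = 6

6


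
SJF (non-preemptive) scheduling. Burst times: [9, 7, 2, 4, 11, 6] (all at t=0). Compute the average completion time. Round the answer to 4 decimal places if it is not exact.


SJF order (ascending): [2, 4, 6, 7, 9, 11]
Completion times:
  Job 1: burst=2, C=2
  Job 2: burst=4, C=6
  Job 3: burst=6, C=12
  Job 4: burst=7, C=19
  Job 5: burst=9, C=28
  Job 6: burst=11, C=39
Average completion = 106/6 = 17.6667

17.6667


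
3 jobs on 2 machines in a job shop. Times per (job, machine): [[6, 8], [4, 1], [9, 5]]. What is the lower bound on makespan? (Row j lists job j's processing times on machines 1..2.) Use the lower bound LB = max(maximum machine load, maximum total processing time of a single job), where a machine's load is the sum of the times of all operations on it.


Machine loads:
  Machine 1: 6 + 4 + 9 = 19
  Machine 2: 8 + 1 + 5 = 14
Max machine load = 19
Job totals:
  Job 1: 14
  Job 2: 5
  Job 3: 14
Max job total = 14
Lower bound = max(19, 14) = 19

19


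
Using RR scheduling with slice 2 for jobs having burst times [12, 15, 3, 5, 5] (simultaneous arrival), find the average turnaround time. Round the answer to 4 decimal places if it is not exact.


Time quantum = 2
Execution trace:
  J1 runs 2 units, time = 2
  J2 runs 2 units, time = 4
  J3 runs 2 units, time = 6
  J4 runs 2 units, time = 8
  J5 runs 2 units, time = 10
  J1 runs 2 units, time = 12
  J2 runs 2 units, time = 14
  J3 runs 1 units, time = 15
  J4 runs 2 units, time = 17
  J5 runs 2 units, time = 19
  J1 runs 2 units, time = 21
  J2 runs 2 units, time = 23
  J4 runs 1 units, time = 24
  J5 runs 1 units, time = 25
  J1 runs 2 units, time = 27
  J2 runs 2 units, time = 29
  J1 runs 2 units, time = 31
  J2 runs 2 units, time = 33
  J1 runs 2 units, time = 35
  J2 runs 2 units, time = 37
  J2 runs 2 units, time = 39
  J2 runs 1 units, time = 40
Finish times: [35, 40, 15, 24, 25]
Average turnaround = 139/5 = 27.8

27.8


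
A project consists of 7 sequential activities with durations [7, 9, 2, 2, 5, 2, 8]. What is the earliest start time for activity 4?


Activity 4 starts after activities 1 through 3 complete.
Predecessor durations: [7, 9, 2]
ES = 7 + 9 + 2 = 18

18


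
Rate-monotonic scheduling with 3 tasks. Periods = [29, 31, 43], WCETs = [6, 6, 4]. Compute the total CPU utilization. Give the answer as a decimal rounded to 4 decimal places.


Compute individual utilizations (exact fractions):
  Task 1: C/T = 6/29 (approx. 0.2069)
  Task 2: C/T = 6/31 (approx. 0.1935)
  Task 3: C/T = 4/43 (approx. 0.093)
Total utilization U = 6/29 + 6/31 + 4/43 = 19076/38657
Rounded to 4 decimal places: U = 0.4935
RM (Liu & Layland) bound for 3 tasks = 0.779763; compare with U = 19076/38657 (approx. 0.493468)
U <= bound, so schedulable by RM sufficient condition.

0.4935


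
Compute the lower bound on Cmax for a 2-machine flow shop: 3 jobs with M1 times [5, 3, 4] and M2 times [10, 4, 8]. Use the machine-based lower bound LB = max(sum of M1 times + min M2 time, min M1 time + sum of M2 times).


LB1 = sum(M1 times) + min(M2 times) = 12 + 4 = 16
LB2 = min(M1 times) + sum(M2 times) = 3 + 22 = 25
Lower bound = max(LB1, LB2) = max(16, 25) = 25

25


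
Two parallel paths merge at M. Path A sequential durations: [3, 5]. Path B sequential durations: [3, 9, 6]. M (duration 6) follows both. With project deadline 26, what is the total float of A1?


Forward pass: ES(A1) = sum of predecessors on chain A = 0
EF = ES + duration = 0 + 3 = 3
Backward pass: LF(M) = deadline = 26; LS(M) = 26 - 6 = 20
LF(A1) = LS(M) - sum(successors on chain A) = 20 - 5 = 15
LS = LF - duration = 15 - 3 = 12
Total float = LS - ES = 12 - 0 = 12

12


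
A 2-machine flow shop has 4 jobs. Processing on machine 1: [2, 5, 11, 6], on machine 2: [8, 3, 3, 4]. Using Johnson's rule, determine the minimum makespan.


Apply Johnson's rule:
  Group 1 (a <= b): [(1, 2, 8)]
  Group 2 (a > b): [(4, 6, 4), (2, 5, 3), (3, 11, 3)]
Optimal job order: [1, 4, 2, 3]
Schedule:
  Job 1: M1 done at 2, M2 done at 10
  Job 4: M1 done at 8, M2 done at 14
  Job 2: M1 done at 13, M2 done at 17
  Job 3: M1 done at 24, M2 done at 27
Makespan = 27

27


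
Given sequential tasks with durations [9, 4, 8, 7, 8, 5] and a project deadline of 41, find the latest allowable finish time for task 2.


LF(activity 2) = deadline - sum of successor durations
Successors: activities 3 through 6 with durations [8, 7, 8, 5]
Sum of successor durations = 28
LF = 41 - 28 = 13

13


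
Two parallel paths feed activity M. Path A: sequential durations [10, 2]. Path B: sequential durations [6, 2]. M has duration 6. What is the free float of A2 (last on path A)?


ES(A2) = sum of predecessors on chain A = 10
EF(A2) = ES + duration = 10 + 2 = 12
Successor of A2 is M. ES(M) = max(sum(A), sum(B)) = max(12, 8) = 12
Free float = ES(successor) - EF(current) = 12 - 12 = 0

0


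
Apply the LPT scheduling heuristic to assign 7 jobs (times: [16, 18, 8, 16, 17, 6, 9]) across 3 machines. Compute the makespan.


Sort jobs in decreasing order (LPT): [18, 17, 16, 16, 9, 8, 6]
Assign each job to the least loaded machine:
  Machine 1: jobs [18, 8, 6], load = 32
  Machine 2: jobs [17, 9], load = 26
  Machine 3: jobs [16, 16], load = 32
Makespan = max load = 32

32


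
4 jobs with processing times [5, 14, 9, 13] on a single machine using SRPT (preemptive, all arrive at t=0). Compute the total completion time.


Since all jobs arrive at t=0, SRPT equals SPT ordering.
SPT order: [5, 9, 13, 14]
Completion times:
  Job 1: p=5, C=5
  Job 2: p=9, C=14
  Job 3: p=13, C=27
  Job 4: p=14, C=41
Total completion time = 5 + 14 + 27 + 41 = 87

87


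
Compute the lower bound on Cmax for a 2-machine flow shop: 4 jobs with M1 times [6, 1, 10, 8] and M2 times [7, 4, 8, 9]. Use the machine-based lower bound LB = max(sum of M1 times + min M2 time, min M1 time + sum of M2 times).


LB1 = sum(M1 times) + min(M2 times) = 25 + 4 = 29
LB2 = min(M1 times) + sum(M2 times) = 1 + 28 = 29
Lower bound = max(LB1, LB2) = max(29, 29) = 29

29


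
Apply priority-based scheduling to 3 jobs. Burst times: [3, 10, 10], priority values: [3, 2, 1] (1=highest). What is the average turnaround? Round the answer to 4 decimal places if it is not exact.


Sort by priority (ascending = highest first):
Order: [(1, 10), (2, 10), (3, 3)]
Completion times:
  Priority 1, burst=10, C=10
  Priority 2, burst=10, C=20
  Priority 3, burst=3, C=23
Average turnaround = 53/3 = 17.6667

17.6667


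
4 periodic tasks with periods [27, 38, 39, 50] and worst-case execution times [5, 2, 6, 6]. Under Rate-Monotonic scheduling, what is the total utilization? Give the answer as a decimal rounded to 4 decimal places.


Compute individual utilizations (exact fractions):
  Task 1: C/T = 5/27 (approx. 0.1852)
  Task 2: C/T = 2/38 = 1/19 (approx. 0.0526)
  Task 3: C/T = 6/39 = 2/13 (approx. 0.1538)
  Task 4: C/T = 6/50 = 3/25 (approx. 0.12)
Total utilization U = 5/27 + 1/19 + 2/13 + 3/25 = 85307/166725
Rounded to 4 decimal places: U = 0.5117
RM (Liu & Layland) bound for 4 tasks = 0.756828; compare with U = 85307/166725 (approx. 0.511663)
U <= bound, so schedulable by RM sufficient condition.

0.5117


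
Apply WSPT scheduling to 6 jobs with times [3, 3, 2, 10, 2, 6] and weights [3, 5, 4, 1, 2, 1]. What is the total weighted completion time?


Compute p/w ratios and sort ascending (WSPT): [(2, 4), (3, 5), (3, 3), (2, 2), (6, 1), (10, 1)]
Compute weighted completion times:
  Job (p=2,w=4): C=2, w*C=4*2=8
  Job (p=3,w=5): C=5, w*C=5*5=25
  Job (p=3,w=3): C=8, w*C=3*8=24
  Job (p=2,w=2): C=10, w*C=2*10=20
  Job (p=6,w=1): C=16, w*C=1*16=16
  Job (p=10,w=1): C=26, w*C=1*26=26
Total weighted completion time = 119

119


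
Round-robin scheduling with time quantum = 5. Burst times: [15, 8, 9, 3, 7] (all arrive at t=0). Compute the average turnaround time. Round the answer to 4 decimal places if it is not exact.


Time quantum = 5
Execution trace:
  J1 runs 5 units, time = 5
  J2 runs 5 units, time = 10
  J3 runs 5 units, time = 15
  J4 runs 3 units, time = 18
  J5 runs 5 units, time = 23
  J1 runs 5 units, time = 28
  J2 runs 3 units, time = 31
  J3 runs 4 units, time = 35
  J5 runs 2 units, time = 37
  J1 runs 5 units, time = 42
Finish times: [42, 31, 35, 18, 37]
Average turnaround = 163/5 = 32.6

32.6


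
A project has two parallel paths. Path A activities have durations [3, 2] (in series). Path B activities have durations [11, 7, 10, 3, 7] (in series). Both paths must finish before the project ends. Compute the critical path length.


Path A total = 3 + 2 = 5
Path B total = 11 + 7 + 10 + 3 + 7 = 38
Critical path = longest path = max(5, 38) = 38

38


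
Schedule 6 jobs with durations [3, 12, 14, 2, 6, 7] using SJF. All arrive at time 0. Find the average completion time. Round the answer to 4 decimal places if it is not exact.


SJF order (ascending): [2, 3, 6, 7, 12, 14]
Completion times:
  Job 1: burst=2, C=2
  Job 2: burst=3, C=5
  Job 3: burst=6, C=11
  Job 4: burst=7, C=18
  Job 5: burst=12, C=30
  Job 6: burst=14, C=44
Average completion = 110/6 = 18.3333

18.3333


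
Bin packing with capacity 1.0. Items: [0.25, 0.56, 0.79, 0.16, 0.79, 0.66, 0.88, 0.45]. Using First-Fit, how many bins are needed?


Place items sequentially using First-Fit:
  Item 0.25 -> new Bin 1
  Item 0.56 -> Bin 1 (now 0.81)
  Item 0.79 -> new Bin 2
  Item 0.16 -> Bin 1 (now 0.97)
  Item 0.79 -> new Bin 3
  Item 0.66 -> new Bin 4
  Item 0.88 -> new Bin 5
  Item 0.45 -> new Bin 6
Total bins used = 6

6


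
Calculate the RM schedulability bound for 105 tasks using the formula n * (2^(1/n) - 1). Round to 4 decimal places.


Compute 2^(1/105) = 1.0066232390
Subtract 1: 1.0066232390 - 1 = 0.0066232390
Multiply by n: 105 * 0.0066232390 = 0.6954400950
Round to 4 dp: 0.6954

0.6954


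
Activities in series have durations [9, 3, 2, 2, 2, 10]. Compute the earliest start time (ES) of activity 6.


Activity 6 starts after activities 1 through 5 complete.
Predecessor durations: [9, 3, 2, 2, 2]
ES = 9 + 3 + 2 + 2 + 2 = 18

18


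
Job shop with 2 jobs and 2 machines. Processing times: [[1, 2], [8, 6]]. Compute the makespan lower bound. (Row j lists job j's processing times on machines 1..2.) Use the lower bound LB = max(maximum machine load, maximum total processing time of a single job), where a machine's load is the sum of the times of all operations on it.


Machine loads:
  Machine 1: 1 + 8 = 9
  Machine 2: 2 + 6 = 8
Max machine load = 9
Job totals:
  Job 1: 3
  Job 2: 14
Max job total = 14
Lower bound = max(9, 14) = 14

14


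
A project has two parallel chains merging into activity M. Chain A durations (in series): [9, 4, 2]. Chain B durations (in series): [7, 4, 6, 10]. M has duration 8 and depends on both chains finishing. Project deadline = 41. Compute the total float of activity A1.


Forward pass: ES(A1) = sum of predecessors on chain A = 0
EF = ES + duration = 0 + 9 = 9
Backward pass: LF(M) = deadline = 41; LS(M) = 41 - 8 = 33
LF(A1) = LS(M) - sum(successors on chain A) = 33 - 6 = 27
LS = LF - duration = 27 - 9 = 18
Total float = LS - ES = 18 - 0 = 18

18


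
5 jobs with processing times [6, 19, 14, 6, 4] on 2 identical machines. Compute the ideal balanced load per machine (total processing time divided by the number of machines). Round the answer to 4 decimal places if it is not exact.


Total processing time = 6 + 19 + 14 + 6 + 4 = 49
Number of machines = 2
Ideal balanced load = 49 / 2 = 24.5

24.5


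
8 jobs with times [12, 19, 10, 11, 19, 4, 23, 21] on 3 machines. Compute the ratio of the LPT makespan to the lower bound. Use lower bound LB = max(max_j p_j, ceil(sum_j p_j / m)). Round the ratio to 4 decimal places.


LPT order: [23, 21, 19, 19, 12, 11, 10, 4]
Machine loads after assignment: [38, 43, 38]
LPT makespan = 43
Lower bound = max(max_job, ceil(total/3)) = max(23, 40) = 40
Ratio = 43 / 40 = 1.075

1.075


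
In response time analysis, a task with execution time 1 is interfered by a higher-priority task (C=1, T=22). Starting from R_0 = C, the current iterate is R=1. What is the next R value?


R_next = C + ceil(R_prev / T_hp) * C_hp
ceil(1 / 22) = ceil(0.0455) = 1
Interference = 1 * 1 = 1
R_next = 1 + 1 = 2

2


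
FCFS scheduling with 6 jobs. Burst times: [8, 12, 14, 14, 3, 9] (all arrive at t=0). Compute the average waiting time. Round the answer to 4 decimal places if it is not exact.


FCFS order (as given): [8, 12, 14, 14, 3, 9]
Waiting times:
  Job 1: wait = 0
  Job 2: wait = 8
  Job 3: wait = 20
  Job 4: wait = 34
  Job 5: wait = 48
  Job 6: wait = 51
Sum of waiting times = 161
Average waiting time = 161/6 = 26.8333

26.8333


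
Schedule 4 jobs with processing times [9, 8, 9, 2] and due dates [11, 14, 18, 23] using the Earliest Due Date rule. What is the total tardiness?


Sort by due date (EDD order): [(9, 11), (8, 14), (9, 18), (2, 23)]
Compute completion times and tardiness:
  Job 1: p=9, d=11, C=9, tardiness=max(0,9-11)=0
  Job 2: p=8, d=14, C=17, tardiness=max(0,17-14)=3
  Job 3: p=9, d=18, C=26, tardiness=max(0,26-18)=8
  Job 4: p=2, d=23, C=28, tardiness=max(0,28-23)=5
Total tardiness = 16

16


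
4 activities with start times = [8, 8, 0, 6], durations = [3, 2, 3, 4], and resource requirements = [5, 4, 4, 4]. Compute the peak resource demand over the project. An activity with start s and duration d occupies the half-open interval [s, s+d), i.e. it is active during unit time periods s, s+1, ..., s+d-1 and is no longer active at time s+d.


Each activity i is active on [start_i, start_i + duration_i).
Compute total resource usage per time slot:
  t=0: active resources = [4], total = 4
  t=1: active resources = [4], total = 4
  t=2: active resources = [4], total = 4
  t=3: active resources = [], total = 0
  t=4: active resources = [], total = 0
  t=5: active resources = [], total = 0
  t=6: active resources = [4], total = 4
  t=7: active resources = [4], total = 4
  t=8: active resources = [5, 4, 4], total = 13
  t=9: active resources = [5, 4, 4], total = 13
  t=10: active resources = [5], total = 5
Peak resource demand = 13

13


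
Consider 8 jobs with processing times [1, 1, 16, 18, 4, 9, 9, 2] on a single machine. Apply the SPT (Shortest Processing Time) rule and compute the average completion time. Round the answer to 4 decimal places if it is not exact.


Sort jobs by processing time (SPT order): [1, 1, 2, 4, 9, 9, 16, 18]
Compute completion times sequentially:
  Job 1: processing = 1, completes at 1
  Job 2: processing = 1, completes at 2
  Job 3: processing = 2, completes at 4
  Job 4: processing = 4, completes at 8
  Job 5: processing = 9, completes at 17
  Job 6: processing = 9, completes at 26
  Job 7: processing = 16, completes at 42
  Job 8: processing = 18, completes at 60
Sum of completion times = 160
Average completion time = 160/8 = 20.0

20.0


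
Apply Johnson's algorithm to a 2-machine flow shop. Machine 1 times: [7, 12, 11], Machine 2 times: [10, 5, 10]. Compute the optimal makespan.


Apply Johnson's rule:
  Group 1 (a <= b): [(1, 7, 10)]
  Group 2 (a > b): [(3, 11, 10), (2, 12, 5)]
Optimal job order: [1, 3, 2]
Schedule:
  Job 1: M1 done at 7, M2 done at 17
  Job 3: M1 done at 18, M2 done at 28
  Job 2: M1 done at 30, M2 done at 35
Makespan = 35

35


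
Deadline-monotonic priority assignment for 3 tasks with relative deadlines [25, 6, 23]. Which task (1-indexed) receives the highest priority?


Sort tasks by relative deadline (ascending):
  Task 2: deadline = 6
  Task 3: deadline = 23
  Task 1: deadline = 25
Priority order (highest first): [2, 3, 1]
Highest priority task = 2

2


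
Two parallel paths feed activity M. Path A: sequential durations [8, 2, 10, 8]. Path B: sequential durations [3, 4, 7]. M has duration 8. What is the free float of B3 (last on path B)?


ES(B3) = sum of predecessors on chain B = 7
EF(B3) = ES + duration = 7 + 7 = 14
Successor of B3 is M. ES(M) = max(sum(A), sum(B)) = max(28, 14) = 28
Free float = ES(successor) - EF(current) = 28 - 14 = 14

14


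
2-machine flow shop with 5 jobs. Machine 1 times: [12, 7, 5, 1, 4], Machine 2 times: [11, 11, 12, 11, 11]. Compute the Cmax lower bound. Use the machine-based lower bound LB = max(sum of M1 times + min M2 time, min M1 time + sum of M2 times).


LB1 = sum(M1 times) + min(M2 times) = 29 + 11 = 40
LB2 = min(M1 times) + sum(M2 times) = 1 + 56 = 57
Lower bound = max(LB1, LB2) = max(40, 57) = 57

57


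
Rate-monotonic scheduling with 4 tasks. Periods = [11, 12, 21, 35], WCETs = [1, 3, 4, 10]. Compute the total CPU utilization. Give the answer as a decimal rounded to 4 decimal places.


Compute individual utilizations (exact fractions):
  Task 1: C/T = 1/11 (approx. 0.0909)
  Task 2: C/T = 3/12 = 1/4 (approx. 0.25)
  Task 3: C/T = 4/21 (approx. 0.1905)
  Task 4: C/T = 10/35 = 2/7 (approx. 0.2857)
Total utilization U = 1/11 + 1/4 + 4/21 + 2/7 = 755/924
Rounded to 4 decimal places: U = 0.8171
RM (Liu & Layland) bound for 4 tasks = 0.756828; compare with U = 755/924 (approx. 0.817100)
bound < U <= 1, so the RM sufficient condition is not met (inconclusive; an exact test such as response-time analysis is needed).

0.8171


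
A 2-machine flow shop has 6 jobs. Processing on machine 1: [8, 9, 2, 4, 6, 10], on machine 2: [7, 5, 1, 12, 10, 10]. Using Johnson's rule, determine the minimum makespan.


Apply Johnson's rule:
  Group 1 (a <= b): [(4, 4, 12), (5, 6, 10), (6, 10, 10)]
  Group 2 (a > b): [(1, 8, 7), (2, 9, 5), (3, 2, 1)]
Optimal job order: [4, 5, 6, 1, 2, 3]
Schedule:
  Job 4: M1 done at 4, M2 done at 16
  Job 5: M1 done at 10, M2 done at 26
  Job 6: M1 done at 20, M2 done at 36
  Job 1: M1 done at 28, M2 done at 43
  Job 2: M1 done at 37, M2 done at 48
  Job 3: M1 done at 39, M2 done at 49
Makespan = 49

49


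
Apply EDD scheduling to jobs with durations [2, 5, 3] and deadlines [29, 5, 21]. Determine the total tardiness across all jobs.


Sort by due date (EDD order): [(5, 5), (3, 21), (2, 29)]
Compute completion times and tardiness:
  Job 1: p=5, d=5, C=5, tardiness=max(0,5-5)=0
  Job 2: p=3, d=21, C=8, tardiness=max(0,8-21)=0
  Job 3: p=2, d=29, C=10, tardiness=max(0,10-29)=0
Total tardiness = 0

0


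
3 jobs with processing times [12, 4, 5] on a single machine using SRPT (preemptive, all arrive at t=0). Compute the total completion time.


Since all jobs arrive at t=0, SRPT equals SPT ordering.
SPT order: [4, 5, 12]
Completion times:
  Job 1: p=4, C=4
  Job 2: p=5, C=9
  Job 3: p=12, C=21
Total completion time = 4 + 9 + 21 = 34

34


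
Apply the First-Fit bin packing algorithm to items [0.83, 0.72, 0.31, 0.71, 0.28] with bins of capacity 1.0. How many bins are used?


Place items sequentially using First-Fit:
  Item 0.83 -> new Bin 1
  Item 0.72 -> new Bin 2
  Item 0.31 -> new Bin 3
  Item 0.71 -> new Bin 4
  Item 0.28 -> Bin 2 (now 1.0)
Total bins used = 4

4


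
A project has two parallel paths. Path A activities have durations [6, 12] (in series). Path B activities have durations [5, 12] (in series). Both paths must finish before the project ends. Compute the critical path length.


Path A total = 6 + 12 = 18
Path B total = 5 + 12 = 17
Critical path = longest path = max(18, 17) = 18

18


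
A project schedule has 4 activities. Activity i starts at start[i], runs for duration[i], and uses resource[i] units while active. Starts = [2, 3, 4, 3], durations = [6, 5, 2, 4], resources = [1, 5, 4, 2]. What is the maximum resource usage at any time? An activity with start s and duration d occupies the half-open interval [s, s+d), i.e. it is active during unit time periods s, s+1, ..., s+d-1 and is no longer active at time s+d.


Each activity i is active on [start_i, start_i + duration_i).
Compute total resource usage per time slot:
  t=0: active resources = [], total = 0
  t=1: active resources = [], total = 0
  t=2: active resources = [1], total = 1
  t=3: active resources = [1, 5, 2], total = 8
  t=4: active resources = [1, 5, 4, 2], total = 12
  t=5: active resources = [1, 5, 4, 2], total = 12
  t=6: active resources = [1, 5, 2], total = 8
  t=7: active resources = [1, 5], total = 6
Peak resource demand = 12

12


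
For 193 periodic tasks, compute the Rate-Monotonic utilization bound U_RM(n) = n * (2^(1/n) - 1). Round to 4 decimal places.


Compute 2^(1/193) = 1.0035978931
Subtract 1: 1.0035978931 - 1 = 0.0035978931
Multiply by n: 193 * 0.0035978931 = 0.6943933683
Round to 4 dp: 0.6944

0.6944


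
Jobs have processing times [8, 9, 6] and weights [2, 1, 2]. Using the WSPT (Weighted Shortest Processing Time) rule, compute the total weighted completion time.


Compute p/w ratios and sort ascending (WSPT): [(6, 2), (8, 2), (9, 1)]
Compute weighted completion times:
  Job (p=6,w=2): C=6, w*C=2*6=12
  Job (p=8,w=2): C=14, w*C=2*14=28
  Job (p=9,w=1): C=23, w*C=1*23=23
Total weighted completion time = 63

63


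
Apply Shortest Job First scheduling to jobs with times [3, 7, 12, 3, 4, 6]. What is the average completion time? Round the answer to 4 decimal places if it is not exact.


SJF order (ascending): [3, 3, 4, 6, 7, 12]
Completion times:
  Job 1: burst=3, C=3
  Job 2: burst=3, C=6
  Job 3: burst=4, C=10
  Job 4: burst=6, C=16
  Job 5: burst=7, C=23
  Job 6: burst=12, C=35
Average completion = 93/6 = 15.5

15.5


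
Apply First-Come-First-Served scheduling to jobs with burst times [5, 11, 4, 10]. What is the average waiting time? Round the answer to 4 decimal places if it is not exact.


FCFS order (as given): [5, 11, 4, 10]
Waiting times:
  Job 1: wait = 0
  Job 2: wait = 5
  Job 3: wait = 16
  Job 4: wait = 20
Sum of waiting times = 41
Average waiting time = 41/4 = 10.25

10.25


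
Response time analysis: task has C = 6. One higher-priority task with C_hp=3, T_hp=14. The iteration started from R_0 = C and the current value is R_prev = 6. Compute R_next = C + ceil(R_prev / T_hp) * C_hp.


R_next = C + ceil(R_prev / T_hp) * C_hp
ceil(6 / 14) = ceil(0.4286) = 1
Interference = 1 * 3 = 3
R_next = 6 + 3 = 9

9


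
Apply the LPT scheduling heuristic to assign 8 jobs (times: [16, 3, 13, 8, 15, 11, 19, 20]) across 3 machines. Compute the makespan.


Sort jobs in decreasing order (LPT): [20, 19, 16, 15, 13, 11, 8, 3]
Assign each job to the least loaded machine:
  Machine 1: jobs [20, 11, 8], load = 39
  Machine 2: jobs [19, 13], load = 32
  Machine 3: jobs [16, 15, 3], load = 34
Makespan = max load = 39

39


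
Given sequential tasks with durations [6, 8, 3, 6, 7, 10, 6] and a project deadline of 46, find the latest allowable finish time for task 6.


LF(activity 6) = deadline - sum of successor durations
Successors: activities 7 through 7 with durations [6]
Sum of successor durations = 6
LF = 46 - 6 = 40

40


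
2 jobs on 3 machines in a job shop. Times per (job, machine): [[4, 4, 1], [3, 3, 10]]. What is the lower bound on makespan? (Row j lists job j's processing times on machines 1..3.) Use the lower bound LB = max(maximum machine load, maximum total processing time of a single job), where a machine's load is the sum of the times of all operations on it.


Machine loads:
  Machine 1: 4 + 3 = 7
  Machine 2: 4 + 3 = 7
  Machine 3: 1 + 10 = 11
Max machine load = 11
Job totals:
  Job 1: 9
  Job 2: 16
Max job total = 16
Lower bound = max(11, 16) = 16

16


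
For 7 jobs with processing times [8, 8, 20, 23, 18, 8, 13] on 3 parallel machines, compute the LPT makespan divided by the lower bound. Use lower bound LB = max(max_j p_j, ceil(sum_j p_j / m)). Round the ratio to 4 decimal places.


LPT order: [23, 20, 18, 13, 8, 8, 8]
Machine loads after assignment: [31, 36, 31]
LPT makespan = 36
Lower bound = max(max_job, ceil(total/3)) = max(23, 33) = 33
Ratio = 36 / 33 = 1.0909

1.0909


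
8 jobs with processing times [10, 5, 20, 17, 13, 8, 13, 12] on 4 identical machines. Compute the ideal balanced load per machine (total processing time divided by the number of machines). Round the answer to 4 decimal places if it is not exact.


Total processing time = 10 + 5 + 20 + 17 + 13 + 8 + 13 + 12 = 98
Number of machines = 4
Ideal balanced load = 98 / 4 = 24.5

24.5


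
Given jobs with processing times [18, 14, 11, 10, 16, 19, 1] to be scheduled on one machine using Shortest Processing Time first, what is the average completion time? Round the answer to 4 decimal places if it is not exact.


Sort jobs by processing time (SPT order): [1, 10, 11, 14, 16, 18, 19]
Compute completion times sequentially:
  Job 1: processing = 1, completes at 1
  Job 2: processing = 10, completes at 11
  Job 3: processing = 11, completes at 22
  Job 4: processing = 14, completes at 36
  Job 5: processing = 16, completes at 52
  Job 6: processing = 18, completes at 70
  Job 7: processing = 19, completes at 89
Sum of completion times = 281
Average completion time = 281/7 = 40.1429

40.1429


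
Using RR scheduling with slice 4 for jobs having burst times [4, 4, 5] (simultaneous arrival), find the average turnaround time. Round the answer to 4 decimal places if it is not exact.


Time quantum = 4
Execution trace:
  J1 runs 4 units, time = 4
  J2 runs 4 units, time = 8
  J3 runs 4 units, time = 12
  J3 runs 1 units, time = 13
Finish times: [4, 8, 13]
Average turnaround = 25/3 = 8.3333

8.3333


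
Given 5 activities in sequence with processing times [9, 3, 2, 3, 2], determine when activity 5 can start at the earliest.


Activity 5 starts after activities 1 through 4 complete.
Predecessor durations: [9, 3, 2, 3]
ES = 9 + 3 + 2 + 3 = 17

17


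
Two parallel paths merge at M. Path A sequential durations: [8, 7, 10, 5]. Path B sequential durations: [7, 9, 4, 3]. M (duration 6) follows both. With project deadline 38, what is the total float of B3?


Forward pass: ES(B3) = sum of predecessors on chain B = 16
EF = ES + duration = 16 + 4 = 20
Backward pass: LF(M) = deadline = 38; LS(M) = 38 - 6 = 32
LF(B3) = LS(M) - sum(successors on chain B) = 32 - 3 = 29
LS = LF - duration = 29 - 4 = 25
Total float = LS - ES = 25 - 16 = 9

9


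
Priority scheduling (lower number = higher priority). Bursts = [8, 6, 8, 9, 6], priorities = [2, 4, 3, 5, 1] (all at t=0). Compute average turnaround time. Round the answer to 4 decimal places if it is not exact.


Sort by priority (ascending = highest first):
Order: [(1, 6), (2, 8), (3, 8), (4, 6), (5, 9)]
Completion times:
  Priority 1, burst=6, C=6
  Priority 2, burst=8, C=14
  Priority 3, burst=8, C=22
  Priority 4, burst=6, C=28
  Priority 5, burst=9, C=37
Average turnaround = 107/5 = 21.4

21.4


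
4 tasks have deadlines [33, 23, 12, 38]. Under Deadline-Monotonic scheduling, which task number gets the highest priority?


Sort tasks by relative deadline (ascending):
  Task 3: deadline = 12
  Task 2: deadline = 23
  Task 1: deadline = 33
  Task 4: deadline = 38
Priority order (highest first): [3, 2, 1, 4]
Highest priority task = 3

3


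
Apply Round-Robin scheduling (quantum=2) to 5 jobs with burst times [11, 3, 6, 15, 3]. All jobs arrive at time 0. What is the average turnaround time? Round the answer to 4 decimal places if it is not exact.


Time quantum = 2
Execution trace:
  J1 runs 2 units, time = 2
  J2 runs 2 units, time = 4
  J3 runs 2 units, time = 6
  J4 runs 2 units, time = 8
  J5 runs 2 units, time = 10
  J1 runs 2 units, time = 12
  J2 runs 1 units, time = 13
  J3 runs 2 units, time = 15
  J4 runs 2 units, time = 17
  J5 runs 1 units, time = 18
  J1 runs 2 units, time = 20
  J3 runs 2 units, time = 22
  J4 runs 2 units, time = 24
  J1 runs 2 units, time = 26
  J4 runs 2 units, time = 28
  J1 runs 2 units, time = 30
  J4 runs 2 units, time = 32
  J1 runs 1 units, time = 33
  J4 runs 2 units, time = 35
  J4 runs 2 units, time = 37
  J4 runs 1 units, time = 38
Finish times: [33, 13, 22, 38, 18]
Average turnaround = 124/5 = 24.8

24.8


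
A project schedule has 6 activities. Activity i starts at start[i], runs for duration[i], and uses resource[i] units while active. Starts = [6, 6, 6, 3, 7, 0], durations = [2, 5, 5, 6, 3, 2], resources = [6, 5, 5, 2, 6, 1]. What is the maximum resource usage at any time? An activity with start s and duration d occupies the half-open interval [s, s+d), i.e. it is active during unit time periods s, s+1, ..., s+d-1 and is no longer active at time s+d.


Each activity i is active on [start_i, start_i + duration_i).
Compute total resource usage per time slot:
  t=0: active resources = [1], total = 1
  t=1: active resources = [1], total = 1
  t=2: active resources = [], total = 0
  t=3: active resources = [2], total = 2
  t=4: active resources = [2], total = 2
  t=5: active resources = [2], total = 2
  t=6: active resources = [6, 5, 5, 2], total = 18
  t=7: active resources = [6, 5, 5, 2, 6], total = 24
  t=8: active resources = [5, 5, 2, 6], total = 18
  t=9: active resources = [5, 5, 6], total = 16
  t=10: active resources = [5, 5], total = 10
Peak resource demand = 24

24


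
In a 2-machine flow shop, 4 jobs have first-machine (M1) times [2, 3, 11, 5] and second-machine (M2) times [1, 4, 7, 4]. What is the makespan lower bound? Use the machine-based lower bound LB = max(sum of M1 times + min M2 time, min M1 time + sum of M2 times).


LB1 = sum(M1 times) + min(M2 times) = 21 + 1 = 22
LB2 = min(M1 times) + sum(M2 times) = 2 + 16 = 18
Lower bound = max(LB1, LB2) = max(22, 18) = 22

22


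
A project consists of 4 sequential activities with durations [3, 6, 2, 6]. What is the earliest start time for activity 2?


Activity 2 starts after activities 1 through 1 complete.
Predecessor durations: [3]
ES = 3 = 3

3


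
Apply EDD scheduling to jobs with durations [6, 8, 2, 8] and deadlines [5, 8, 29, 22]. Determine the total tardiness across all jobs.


Sort by due date (EDD order): [(6, 5), (8, 8), (8, 22), (2, 29)]
Compute completion times and tardiness:
  Job 1: p=6, d=5, C=6, tardiness=max(0,6-5)=1
  Job 2: p=8, d=8, C=14, tardiness=max(0,14-8)=6
  Job 3: p=8, d=22, C=22, tardiness=max(0,22-22)=0
  Job 4: p=2, d=29, C=24, tardiness=max(0,24-29)=0
Total tardiness = 7

7


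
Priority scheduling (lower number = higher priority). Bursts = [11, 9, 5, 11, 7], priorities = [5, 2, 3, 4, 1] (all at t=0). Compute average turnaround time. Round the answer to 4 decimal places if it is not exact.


Sort by priority (ascending = highest first):
Order: [(1, 7), (2, 9), (3, 5), (4, 11), (5, 11)]
Completion times:
  Priority 1, burst=7, C=7
  Priority 2, burst=9, C=16
  Priority 3, burst=5, C=21
  Priority 4, burst=11, C=32
  Priority 5, burst=11, C=43
Average turnaround = 119/5 = 23.8

23.8


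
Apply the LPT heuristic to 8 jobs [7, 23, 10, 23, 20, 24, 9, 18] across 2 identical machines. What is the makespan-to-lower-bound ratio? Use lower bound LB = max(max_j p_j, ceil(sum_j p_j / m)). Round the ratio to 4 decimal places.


LPT order: [24, 23, 23, 20, 18, 10, 9, 7]
Machine loads after assignment: [69, 65]
LPT makespan = 69
Lower bound = max(max_job, ceil(total/2)) = max(24, 67) = 67
Ratio = 69 / 67 = 1.0299

1.0299


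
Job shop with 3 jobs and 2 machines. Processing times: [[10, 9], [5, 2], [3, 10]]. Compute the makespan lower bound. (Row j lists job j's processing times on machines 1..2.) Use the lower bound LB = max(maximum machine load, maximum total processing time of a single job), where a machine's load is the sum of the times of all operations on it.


Machine loads:
  Machine 1: 10 + 5 + 3 = 18
  Machine 2: 9 + 2 + 10 = 21
Max machine load = 21
Job totals:
  Job 1: 19
  Job 2: 7
  Job 3: 13
Max job total = 19
Lower bound = max(21, 19) = 21

21


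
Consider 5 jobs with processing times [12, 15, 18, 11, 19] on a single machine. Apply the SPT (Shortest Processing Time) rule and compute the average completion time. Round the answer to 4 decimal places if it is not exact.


Sort jobs by processing time (SPT order): [11, 12, 15, 18, 19]
Compute completion times sequentially:
  Job 1: processing = 11, completes at 11
  Job 2: processing = 12, completes at 23
  Job 3: processing = 15, completes at 38
  Job 4: processing = 18, completes at 56
  Job 5: processing = 19, completes at 75
Sum of completion times = 203
Average completion time = 203/5 = 40.6

40.6


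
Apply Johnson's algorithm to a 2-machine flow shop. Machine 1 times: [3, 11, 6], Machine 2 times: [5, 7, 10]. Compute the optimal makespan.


Apply Johnson's rule:
  Group 1 (a <= b): [(1, 3, 5), (3, 6, 10)]
  Group 2 (a > b): [(2, 11, 7)]
Optimal job order: [1, 3, 2]
Schedule:
  Job 1: M1 done at 3, M2 done at 8
  Job 3: M1 done at 9, M2 done at 19
  Job 2: M1 done at 20, M2 done at 27
Makespan = 27

27


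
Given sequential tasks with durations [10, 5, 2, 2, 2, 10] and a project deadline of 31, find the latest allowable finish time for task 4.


LF(activity 4) = deadline - sum of successor durations
Successors: activities 5 through 6 with durations [2, 10]
Sum of successor durations = 12
LF = 31 - 12 = 19

19


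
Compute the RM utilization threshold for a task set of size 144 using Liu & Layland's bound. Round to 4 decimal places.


Compute 2^(1/144) = 1.0048251257
Subtract 1: 1.0048251257 - 1 = 0.0048251257
Multiply by n: 144 * 0.0048251257 = 0.6948181008
Round to 4 dp: 0.6948

0.6948


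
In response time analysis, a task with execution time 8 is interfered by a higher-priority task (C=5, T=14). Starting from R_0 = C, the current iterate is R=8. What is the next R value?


R_next = C + ceil(R_prev / T_hp) * C_hp
ceil(8 / 14) = ceil(0.5714) = 1
Interference = 1 * 5 = 5
R_next = 8 + 5 = 13

13


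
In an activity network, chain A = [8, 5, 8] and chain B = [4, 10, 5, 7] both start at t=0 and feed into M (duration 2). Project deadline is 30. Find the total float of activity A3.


Forward pass: ES(A3) = sum of predecessors on chain A = 13
EF = ES + duration = 13 + 8 = 21
Backward pass: LF(M) = deadline = 30; LS(M) = 30 - 2 = 28
LF(A3) = LS(M) - sum(successors on chain A) = 28 - 0 = 28
LS = LF - duration = 28 - 8 = 20
Total float = LS - ES = 20 - 13 = 7

7


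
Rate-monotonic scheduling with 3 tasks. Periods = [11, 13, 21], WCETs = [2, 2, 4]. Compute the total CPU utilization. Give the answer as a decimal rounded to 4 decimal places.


Compute individual utilizations (exact fractions):
  Task 1: C/T = 2/11 (approx. 0.1818)
  Task 2: C/T = 2/13 (approx. 0.1538)
  Task 3: C/T = 4/21 (approx. 0.1905)
Total utilization U = 2/11 + 2/13 + 4/21 = 1580/3003
Rounded to 4 decimal places: U = 0.5261
RM (Liu & Layland) bound for 3 tasks = 0.779763; compare with U = 1580/3003 (approx. 0.526141)
U <= bound, so schedulable by RM sufficient condition.

0.5261


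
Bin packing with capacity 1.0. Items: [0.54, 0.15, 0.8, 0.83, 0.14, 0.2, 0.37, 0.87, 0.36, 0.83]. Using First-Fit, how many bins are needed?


Place items sequentially using First-Fit:
  Item 0.54 -> new Bin 1
  Item 0.15 -> Bin 1 (now 0.69)
  Item 0.8 -> new Bin 2
  Item 0.83 -> new Bin 3
  Item 0.14 -> Bin 1 (now 0.83)
  Item 0.2 -> Bin 2 (now 1.0)
  Item 0.37 -> new Bin 4
  Item 0.87 -> new Bin 5
  Item 0.36 -> Bin 4 (now 0.73)
  Item 0.83 -> new Bin 6
Total bins used = 6

6


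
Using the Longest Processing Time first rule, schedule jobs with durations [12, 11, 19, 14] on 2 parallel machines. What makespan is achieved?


Sort jobs in decreasing order (LPT): [19, 14, 12, 11]
Assign each job to the least loaded machine:
  Machine 1: jobs [19, 11], load = 30
  Machine 2: jobs [14, 12], load = 26
Makespan = max load = 30

30


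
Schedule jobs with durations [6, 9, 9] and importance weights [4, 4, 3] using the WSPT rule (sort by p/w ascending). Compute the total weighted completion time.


Compute p/w ratios and sort ascending (WSPT): [(6, 4), (9, 4), (9, 3)]
Compute weighted completion times:
  Job (p=6,w=4): C=6, w*C=4*6=24
  Job (p=9,w=4): C=15, w*C=4*15=60
  Job (p=9,w=3): C=24, w*C=3*24=72
Total weighted completion time = 156

156


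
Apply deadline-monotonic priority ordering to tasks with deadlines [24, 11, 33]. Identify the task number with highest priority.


Sort tasks by relative deadline (ascending):
  Task 2: deadline = 11
  Task 1: deadline = 24
  Task 3: deadline = 33
Priority order (highest first): [2, 1, 3]
Highest priority task = 2

2


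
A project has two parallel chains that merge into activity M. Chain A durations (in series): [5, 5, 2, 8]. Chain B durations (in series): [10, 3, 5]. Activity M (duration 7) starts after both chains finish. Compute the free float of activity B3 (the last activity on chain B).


ES(B3) = sum of predecessors on chain B = 13
EF(B3) = ES + duration = 13 + 5 = 18
Successor of B3 is M. ES(M) = max(sum(A), sum(B)) = max(20, 18) = 20
Free float = ES(successor) - EF(current) = 20 - 18 = 2

2


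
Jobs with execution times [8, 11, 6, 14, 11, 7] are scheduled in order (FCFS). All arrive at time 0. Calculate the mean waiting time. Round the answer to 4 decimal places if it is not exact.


FCFS order (as given): [8, 11, 6, 14, 11, 7]
Waiting times:
  Job 1: wait = 0
  Job 2: wait = 8
  Job 3: wait = 19
  Job 4: wait = 25
  Job 5: wait = 39
  Job 6: wait = 50
Sum of waiting times = 141
Average waiting time = 141/6 = 23.5

23.5


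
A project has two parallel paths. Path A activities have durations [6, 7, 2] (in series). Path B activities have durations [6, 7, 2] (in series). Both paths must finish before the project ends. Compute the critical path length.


Path A total = 6 + 7 + 2 = 15
Path B total = 6 + 7 + 2 = 15
Critical path = longest path = max(15, 15) = 15

15


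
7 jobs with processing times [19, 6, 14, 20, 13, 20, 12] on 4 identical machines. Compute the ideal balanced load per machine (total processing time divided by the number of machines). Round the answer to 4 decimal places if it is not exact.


Total processing time = 19 + 6 + 14 + 20 + 13 + 20 + 12 = 104
Number of machines = 4
Ideal balanced load = 104 / 4 = 26.0

26.0


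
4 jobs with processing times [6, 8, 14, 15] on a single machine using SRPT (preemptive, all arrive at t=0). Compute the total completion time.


Since all jobs arrive at t=0, SRPT equals SPT ordering.
SPT order: [6, 8, 14, 15]
Completion times:
  Job 1: p=6, C=6
  Job 2: p=8, C=14
  Job 3: p=14, C=28
  Job 4: p=15, C=43
Total completion time = 6 + 14 + 28 + 43 = 91

91


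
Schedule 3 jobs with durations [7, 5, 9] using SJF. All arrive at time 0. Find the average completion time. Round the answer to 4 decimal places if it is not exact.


SJF order (ascending): [5, 7, 9]
Completion times:
  Job 1: burst=5, C=5
  Job 2: burst=7, C=12
  Job 3: burst=9, C=21
Average completion = 38/3 = 12.6667

12.6667


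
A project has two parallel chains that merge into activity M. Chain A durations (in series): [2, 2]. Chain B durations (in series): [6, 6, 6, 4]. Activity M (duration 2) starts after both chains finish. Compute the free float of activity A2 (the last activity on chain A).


ES(A2) = sum of predecessors on chain A = 2
EF(A2) = ES + duration = 2 + 2 = 4
Successor of A2 is M. ES(M) = max(sum(A), sum(B)) = max(4, 22) = 22
Free float = ES(successor) - EF(current) = 22 - 4 = 18

18
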